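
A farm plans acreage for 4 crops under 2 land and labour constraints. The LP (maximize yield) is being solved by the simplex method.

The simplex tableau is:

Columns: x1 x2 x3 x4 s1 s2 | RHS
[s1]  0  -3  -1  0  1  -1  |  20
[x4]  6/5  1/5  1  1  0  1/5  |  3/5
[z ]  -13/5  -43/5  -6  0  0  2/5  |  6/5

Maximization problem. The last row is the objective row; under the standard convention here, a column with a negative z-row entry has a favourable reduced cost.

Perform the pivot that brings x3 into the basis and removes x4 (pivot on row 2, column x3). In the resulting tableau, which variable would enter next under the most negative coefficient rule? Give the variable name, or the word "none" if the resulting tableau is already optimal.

Pivot element 1. New z-row = old z-row − (-6)·(row 2/1).
Updated z-row coefficients: x1: 23/5, x2: -37/5, x3: 0, x4: 6, s1: 0, s2: 8/5.
The most negative is -37/5 in column x2, so x2 would enter next.

x2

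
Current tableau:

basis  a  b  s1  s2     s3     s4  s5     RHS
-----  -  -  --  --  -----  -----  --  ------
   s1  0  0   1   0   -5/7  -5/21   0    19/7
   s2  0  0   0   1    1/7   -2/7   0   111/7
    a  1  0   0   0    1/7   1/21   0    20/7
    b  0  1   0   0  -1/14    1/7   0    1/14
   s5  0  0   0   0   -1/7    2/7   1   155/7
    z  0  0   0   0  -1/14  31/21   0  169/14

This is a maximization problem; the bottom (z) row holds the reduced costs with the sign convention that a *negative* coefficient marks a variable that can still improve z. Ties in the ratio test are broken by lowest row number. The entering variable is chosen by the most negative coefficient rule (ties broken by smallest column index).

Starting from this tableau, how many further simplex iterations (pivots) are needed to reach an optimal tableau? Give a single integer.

1

pivot: s3 in, a out → z = 27/2
No improving column remains; optimal.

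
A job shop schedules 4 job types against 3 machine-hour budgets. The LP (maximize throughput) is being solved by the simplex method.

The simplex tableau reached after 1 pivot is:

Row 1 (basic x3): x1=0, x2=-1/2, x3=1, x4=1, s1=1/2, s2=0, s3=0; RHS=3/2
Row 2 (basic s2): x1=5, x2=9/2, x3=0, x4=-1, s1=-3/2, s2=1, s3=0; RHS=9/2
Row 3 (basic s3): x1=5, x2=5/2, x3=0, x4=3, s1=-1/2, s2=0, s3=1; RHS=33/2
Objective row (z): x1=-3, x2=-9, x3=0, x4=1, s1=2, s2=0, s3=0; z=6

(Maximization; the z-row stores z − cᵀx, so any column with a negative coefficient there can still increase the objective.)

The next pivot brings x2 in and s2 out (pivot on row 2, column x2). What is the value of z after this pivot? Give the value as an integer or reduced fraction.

Minimum ratio for x2: (9/2)/(9/2) = 1.
z changes by −(z-row coeff of x2)·ratio = −(-9)·1 = 9.
New z = 6 + 9 = 15.

15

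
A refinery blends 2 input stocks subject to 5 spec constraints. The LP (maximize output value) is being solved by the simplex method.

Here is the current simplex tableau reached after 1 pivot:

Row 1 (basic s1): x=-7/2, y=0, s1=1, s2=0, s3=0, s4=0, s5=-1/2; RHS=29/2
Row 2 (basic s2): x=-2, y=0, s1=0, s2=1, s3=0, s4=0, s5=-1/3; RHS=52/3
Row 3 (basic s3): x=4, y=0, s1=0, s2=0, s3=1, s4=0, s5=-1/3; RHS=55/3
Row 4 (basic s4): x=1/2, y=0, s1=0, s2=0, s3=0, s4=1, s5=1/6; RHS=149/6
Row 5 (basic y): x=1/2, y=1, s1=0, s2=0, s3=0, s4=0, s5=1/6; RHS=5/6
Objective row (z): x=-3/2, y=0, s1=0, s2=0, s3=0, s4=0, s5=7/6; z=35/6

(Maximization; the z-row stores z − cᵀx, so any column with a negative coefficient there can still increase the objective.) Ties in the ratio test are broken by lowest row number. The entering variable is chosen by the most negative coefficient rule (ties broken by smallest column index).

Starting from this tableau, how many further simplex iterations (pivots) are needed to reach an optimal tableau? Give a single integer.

1

pivot: x in, y out → z = 25/3
No improving column remains; optimal.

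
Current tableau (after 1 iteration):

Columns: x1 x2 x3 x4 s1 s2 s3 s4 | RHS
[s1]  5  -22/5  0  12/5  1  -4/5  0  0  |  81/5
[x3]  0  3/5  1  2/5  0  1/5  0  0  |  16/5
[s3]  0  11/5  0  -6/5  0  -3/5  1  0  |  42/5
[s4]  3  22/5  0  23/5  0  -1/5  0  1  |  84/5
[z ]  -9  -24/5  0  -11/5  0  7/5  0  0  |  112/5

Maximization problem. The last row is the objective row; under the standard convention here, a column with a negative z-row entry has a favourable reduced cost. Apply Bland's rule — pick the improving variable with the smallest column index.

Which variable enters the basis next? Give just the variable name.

Objective-row coefficients: x1: -9, x2: -24/5, x3: 0, x4: -11/5, s1: 0, s2: 7/5, s3: 0, s4: 0.
Improving columns: x1, x2, x4. Bland's rule picks the smallest column index → x1.

x1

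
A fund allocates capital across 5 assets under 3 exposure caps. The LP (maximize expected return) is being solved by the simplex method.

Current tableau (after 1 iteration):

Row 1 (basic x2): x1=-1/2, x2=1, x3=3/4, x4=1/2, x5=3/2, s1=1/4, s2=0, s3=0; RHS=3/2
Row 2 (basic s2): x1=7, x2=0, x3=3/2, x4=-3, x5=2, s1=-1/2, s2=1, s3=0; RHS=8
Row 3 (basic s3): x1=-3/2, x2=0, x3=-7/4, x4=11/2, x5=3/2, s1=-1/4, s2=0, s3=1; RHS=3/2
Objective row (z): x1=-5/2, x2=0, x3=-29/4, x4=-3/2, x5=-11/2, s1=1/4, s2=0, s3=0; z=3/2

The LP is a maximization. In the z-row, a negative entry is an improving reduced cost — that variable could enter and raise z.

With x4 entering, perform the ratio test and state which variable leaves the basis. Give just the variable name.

Ratios: row 1 (x2): (3/2)/(1/2) = 3; row 2 (s2): entry -3 ≤ 0, skip; row 3 (s3): (3/2)/(11/2) = 3/11.
Minimum ratio 3/11 is in the s3 row, so s3 leaves.

s3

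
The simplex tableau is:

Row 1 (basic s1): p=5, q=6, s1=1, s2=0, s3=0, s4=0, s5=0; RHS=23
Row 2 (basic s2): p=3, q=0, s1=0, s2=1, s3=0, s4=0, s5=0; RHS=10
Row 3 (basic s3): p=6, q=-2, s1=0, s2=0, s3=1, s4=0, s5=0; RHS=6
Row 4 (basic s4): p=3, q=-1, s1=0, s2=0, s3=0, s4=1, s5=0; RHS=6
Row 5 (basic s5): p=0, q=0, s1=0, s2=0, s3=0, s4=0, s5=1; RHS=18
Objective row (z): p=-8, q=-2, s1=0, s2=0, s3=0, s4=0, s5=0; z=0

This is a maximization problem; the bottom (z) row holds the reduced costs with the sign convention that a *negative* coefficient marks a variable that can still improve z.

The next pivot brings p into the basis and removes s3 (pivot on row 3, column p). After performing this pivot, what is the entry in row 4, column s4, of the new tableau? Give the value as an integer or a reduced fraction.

Pivot element is row 3, column p: 6.
Normalize row 3: new (row 3, s4) = 0/6 = 0.
row 4 ← row 4 − 3·(new row 3): 1 − 3·0 = 1.

1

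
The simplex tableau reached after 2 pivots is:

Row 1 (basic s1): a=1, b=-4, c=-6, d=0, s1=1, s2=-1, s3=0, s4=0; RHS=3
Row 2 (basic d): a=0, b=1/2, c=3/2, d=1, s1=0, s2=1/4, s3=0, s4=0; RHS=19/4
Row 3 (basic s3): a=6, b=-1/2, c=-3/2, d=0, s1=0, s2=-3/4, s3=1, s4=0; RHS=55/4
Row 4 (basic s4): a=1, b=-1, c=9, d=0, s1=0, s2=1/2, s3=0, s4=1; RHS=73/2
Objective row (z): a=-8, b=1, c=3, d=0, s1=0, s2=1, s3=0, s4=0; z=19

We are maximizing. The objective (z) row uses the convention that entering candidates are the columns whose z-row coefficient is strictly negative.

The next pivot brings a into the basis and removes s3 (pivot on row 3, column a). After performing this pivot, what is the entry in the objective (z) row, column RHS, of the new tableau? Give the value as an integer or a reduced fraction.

Pivot element is row 3, column a: 6.
Normalize row 3: new (row 3, RHS) = (55/4)/6 = 55/24.
z-row ← z-row − (-8)·(new row 3): 19 − (-8)·(55/24) = 112/3.

112/3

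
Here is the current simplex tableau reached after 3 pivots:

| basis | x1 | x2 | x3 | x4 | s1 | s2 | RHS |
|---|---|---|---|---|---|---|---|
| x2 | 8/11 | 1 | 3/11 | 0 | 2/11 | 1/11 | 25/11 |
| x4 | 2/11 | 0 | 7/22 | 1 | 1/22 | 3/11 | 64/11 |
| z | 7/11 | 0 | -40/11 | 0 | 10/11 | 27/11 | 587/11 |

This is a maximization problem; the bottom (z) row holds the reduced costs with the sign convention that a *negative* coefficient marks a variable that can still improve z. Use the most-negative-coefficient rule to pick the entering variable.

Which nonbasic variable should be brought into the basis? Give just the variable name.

x3

Objective-row coefficients: x1: 7/11, x2: 0, x3: -40/11, x4: 0, s1: 10/11, s2: 27/11.
The most negative is -40/11 in column x3, so x3 enters.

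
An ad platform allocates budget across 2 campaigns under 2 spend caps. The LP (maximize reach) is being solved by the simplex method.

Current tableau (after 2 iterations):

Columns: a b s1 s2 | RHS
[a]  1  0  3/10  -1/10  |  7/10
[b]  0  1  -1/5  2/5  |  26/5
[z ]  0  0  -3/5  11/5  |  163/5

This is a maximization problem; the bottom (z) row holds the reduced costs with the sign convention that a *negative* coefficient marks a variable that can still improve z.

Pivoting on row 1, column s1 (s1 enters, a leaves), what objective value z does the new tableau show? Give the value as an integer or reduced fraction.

Minimum ratio for s1: (7/10)/(3/10) = 7/3.
z changes by −(z-row coeff of s1)·ratio = −(-3/5)·(7/3) = 7/5.
New z = 163/5 + (7/5) = 34.

34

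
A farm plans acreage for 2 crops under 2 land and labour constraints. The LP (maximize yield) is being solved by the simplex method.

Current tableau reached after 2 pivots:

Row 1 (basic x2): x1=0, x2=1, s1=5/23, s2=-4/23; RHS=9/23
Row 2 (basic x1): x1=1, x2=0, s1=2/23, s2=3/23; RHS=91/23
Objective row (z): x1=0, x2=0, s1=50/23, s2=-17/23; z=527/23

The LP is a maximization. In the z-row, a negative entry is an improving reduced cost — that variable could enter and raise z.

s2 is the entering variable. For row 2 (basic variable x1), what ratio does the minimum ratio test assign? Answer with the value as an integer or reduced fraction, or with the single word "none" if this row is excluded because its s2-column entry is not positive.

91/3

Ratio = RHS / (s2 entry) = (91/23) / (3/23) = 91/3.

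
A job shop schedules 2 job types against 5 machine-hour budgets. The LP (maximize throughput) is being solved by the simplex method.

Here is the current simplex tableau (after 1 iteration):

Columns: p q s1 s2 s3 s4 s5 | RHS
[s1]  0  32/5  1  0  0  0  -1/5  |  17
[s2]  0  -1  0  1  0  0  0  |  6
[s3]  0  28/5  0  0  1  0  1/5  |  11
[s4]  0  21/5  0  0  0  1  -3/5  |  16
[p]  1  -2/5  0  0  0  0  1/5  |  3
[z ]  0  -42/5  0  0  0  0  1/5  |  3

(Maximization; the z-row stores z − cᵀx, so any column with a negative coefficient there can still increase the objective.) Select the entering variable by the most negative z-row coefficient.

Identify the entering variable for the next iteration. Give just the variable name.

q

Objective-row coefficients: p: 0, q: -42/5, s1: 0, s2: 0, s3: 0, s4: 0, s5: 1/5.
The most negative is -42/5 in column q, so q enters.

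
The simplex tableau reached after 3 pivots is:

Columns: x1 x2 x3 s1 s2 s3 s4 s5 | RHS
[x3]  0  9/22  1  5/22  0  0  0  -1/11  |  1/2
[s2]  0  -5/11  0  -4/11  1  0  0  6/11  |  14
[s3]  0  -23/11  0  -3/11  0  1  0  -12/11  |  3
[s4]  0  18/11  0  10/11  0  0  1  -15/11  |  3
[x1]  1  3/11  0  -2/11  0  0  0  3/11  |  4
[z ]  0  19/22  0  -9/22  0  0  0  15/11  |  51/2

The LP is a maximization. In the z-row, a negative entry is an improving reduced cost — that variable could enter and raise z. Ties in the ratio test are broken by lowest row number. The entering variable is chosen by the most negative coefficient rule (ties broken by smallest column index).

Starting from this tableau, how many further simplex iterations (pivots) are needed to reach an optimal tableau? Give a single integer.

pivot: s1 in, x3 out → z = 132/5
No improving column remains; optimal.

1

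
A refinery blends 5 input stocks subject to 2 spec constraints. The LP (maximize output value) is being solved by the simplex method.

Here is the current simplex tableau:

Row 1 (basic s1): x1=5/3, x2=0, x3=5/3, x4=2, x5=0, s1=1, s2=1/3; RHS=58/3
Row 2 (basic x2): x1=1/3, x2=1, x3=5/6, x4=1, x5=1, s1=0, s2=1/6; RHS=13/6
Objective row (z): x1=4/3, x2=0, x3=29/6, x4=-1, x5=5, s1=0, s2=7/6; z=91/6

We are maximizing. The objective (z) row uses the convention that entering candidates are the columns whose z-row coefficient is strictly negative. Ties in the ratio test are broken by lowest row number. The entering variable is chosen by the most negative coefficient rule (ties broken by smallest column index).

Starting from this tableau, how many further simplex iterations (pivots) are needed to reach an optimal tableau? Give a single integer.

1

pivot: x4 in, x2 out → z = 52/3
No improving column remains; optimal.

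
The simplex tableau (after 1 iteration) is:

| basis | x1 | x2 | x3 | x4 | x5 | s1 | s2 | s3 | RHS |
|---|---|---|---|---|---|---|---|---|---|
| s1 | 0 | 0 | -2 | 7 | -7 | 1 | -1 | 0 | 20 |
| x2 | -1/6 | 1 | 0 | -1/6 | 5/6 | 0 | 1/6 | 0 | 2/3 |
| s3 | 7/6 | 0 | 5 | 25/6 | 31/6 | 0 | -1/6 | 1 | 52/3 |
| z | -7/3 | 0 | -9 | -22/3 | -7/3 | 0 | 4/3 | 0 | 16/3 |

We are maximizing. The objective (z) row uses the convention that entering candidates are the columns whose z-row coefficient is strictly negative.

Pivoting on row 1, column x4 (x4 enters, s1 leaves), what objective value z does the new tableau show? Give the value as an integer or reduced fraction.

Minimum ratio for x4: 20/7 = 20/7.
z changes by −(z-row coeff of x4)·ratio = −(-22/3)·(20/7) = 440/21.
New z = 16/3 + (440/21) = 184/7.

184/7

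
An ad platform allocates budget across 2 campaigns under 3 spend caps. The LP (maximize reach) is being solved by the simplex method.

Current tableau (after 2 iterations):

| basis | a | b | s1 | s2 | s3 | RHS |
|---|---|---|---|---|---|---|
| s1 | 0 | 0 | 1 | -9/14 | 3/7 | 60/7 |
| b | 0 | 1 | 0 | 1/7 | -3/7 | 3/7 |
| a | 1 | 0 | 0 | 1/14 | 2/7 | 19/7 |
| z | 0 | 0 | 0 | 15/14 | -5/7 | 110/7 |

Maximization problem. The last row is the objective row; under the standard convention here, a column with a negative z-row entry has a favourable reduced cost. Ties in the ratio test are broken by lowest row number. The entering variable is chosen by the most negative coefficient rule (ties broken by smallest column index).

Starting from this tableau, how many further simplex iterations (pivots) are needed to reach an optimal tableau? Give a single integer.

1

pivot: s3 in, a out → z = 45/2
No improving column remains; optimal.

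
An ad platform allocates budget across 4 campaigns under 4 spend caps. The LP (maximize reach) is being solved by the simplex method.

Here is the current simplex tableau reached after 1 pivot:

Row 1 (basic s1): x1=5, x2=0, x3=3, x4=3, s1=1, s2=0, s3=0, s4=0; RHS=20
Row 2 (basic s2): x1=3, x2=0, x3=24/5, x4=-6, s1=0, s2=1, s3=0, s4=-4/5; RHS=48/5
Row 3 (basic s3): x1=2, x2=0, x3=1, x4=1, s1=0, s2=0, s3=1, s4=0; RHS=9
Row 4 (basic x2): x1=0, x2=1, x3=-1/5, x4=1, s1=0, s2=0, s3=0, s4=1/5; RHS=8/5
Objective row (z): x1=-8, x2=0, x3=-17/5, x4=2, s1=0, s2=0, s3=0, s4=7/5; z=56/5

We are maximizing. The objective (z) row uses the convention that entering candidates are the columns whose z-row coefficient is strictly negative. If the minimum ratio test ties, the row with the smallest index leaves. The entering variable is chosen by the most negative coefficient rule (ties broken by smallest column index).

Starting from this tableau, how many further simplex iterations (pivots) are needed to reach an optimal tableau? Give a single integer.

pivot: x1 in, s2 out → z = 184/5
pivot: x4 in, s1 out → z = 2672/65
No improving column remains; optimal.

2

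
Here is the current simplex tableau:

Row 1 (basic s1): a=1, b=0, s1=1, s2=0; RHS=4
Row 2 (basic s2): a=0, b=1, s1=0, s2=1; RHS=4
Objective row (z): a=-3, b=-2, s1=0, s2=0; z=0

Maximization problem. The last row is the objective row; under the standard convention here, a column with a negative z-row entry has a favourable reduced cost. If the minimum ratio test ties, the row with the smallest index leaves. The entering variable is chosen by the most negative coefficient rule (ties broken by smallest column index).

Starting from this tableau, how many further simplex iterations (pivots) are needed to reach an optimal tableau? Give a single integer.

2

pivot: a in, s1 out → z = 12
pivot: b in, s2 out → z = 20
No improving column remains; optimal.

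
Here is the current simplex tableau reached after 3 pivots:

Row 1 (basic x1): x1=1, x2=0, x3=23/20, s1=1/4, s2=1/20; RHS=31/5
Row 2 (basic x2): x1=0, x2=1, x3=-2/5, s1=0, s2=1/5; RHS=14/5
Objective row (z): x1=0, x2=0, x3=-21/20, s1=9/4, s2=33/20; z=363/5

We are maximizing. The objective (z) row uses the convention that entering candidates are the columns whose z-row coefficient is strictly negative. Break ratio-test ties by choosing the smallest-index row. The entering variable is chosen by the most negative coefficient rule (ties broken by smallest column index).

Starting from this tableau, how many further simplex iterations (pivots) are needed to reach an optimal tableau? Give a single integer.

1

pivot: x3 in, x1 out → z = 1800/23
No improving column remains; optimal.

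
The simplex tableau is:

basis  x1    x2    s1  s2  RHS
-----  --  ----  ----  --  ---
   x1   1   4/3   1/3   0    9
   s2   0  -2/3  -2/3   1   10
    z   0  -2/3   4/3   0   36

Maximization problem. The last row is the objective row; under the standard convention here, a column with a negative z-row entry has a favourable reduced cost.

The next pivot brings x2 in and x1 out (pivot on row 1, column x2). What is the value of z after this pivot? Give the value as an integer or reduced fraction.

81/2

Minimum ratio for x2: 9/(4/3) = 27/4.
z changes by −(z-row coeff of x2)·ratio = −(-2/3)·(27/4) = 9/2.
New z = 36 + (9/2) = 81/2.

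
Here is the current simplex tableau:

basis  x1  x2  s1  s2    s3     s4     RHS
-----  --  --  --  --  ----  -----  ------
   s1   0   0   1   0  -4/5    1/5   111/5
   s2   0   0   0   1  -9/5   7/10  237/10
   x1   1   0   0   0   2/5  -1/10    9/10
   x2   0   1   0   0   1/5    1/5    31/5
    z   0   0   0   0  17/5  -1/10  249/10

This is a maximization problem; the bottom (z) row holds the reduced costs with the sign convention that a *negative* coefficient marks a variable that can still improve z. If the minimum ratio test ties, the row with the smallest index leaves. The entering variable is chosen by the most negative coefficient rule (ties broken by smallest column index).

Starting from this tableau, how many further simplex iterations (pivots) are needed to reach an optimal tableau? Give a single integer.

pivot: s4 in, x2 out → z = 28
No improving column remains; optimal.

1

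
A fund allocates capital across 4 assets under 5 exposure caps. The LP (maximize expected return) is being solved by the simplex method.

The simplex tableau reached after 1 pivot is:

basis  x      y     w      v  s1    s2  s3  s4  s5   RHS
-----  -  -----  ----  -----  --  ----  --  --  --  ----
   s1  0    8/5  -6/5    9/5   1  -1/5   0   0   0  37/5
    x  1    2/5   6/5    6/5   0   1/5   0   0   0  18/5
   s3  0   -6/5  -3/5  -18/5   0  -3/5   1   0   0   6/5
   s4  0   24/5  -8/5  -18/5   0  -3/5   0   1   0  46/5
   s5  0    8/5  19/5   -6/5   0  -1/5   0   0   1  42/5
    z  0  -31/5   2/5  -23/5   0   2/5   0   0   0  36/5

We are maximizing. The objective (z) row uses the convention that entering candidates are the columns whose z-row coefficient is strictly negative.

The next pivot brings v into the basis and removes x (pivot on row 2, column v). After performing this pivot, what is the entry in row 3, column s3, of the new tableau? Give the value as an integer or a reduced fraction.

1

Pivot element is row 2, column v: 6/5.
Normalize row 2: new (row 2, s3) = 0/(6/5) = 0.
row 3 ← row 3 − (-18/5)·(new row 2): 1 − (-18/5)·0 = 1.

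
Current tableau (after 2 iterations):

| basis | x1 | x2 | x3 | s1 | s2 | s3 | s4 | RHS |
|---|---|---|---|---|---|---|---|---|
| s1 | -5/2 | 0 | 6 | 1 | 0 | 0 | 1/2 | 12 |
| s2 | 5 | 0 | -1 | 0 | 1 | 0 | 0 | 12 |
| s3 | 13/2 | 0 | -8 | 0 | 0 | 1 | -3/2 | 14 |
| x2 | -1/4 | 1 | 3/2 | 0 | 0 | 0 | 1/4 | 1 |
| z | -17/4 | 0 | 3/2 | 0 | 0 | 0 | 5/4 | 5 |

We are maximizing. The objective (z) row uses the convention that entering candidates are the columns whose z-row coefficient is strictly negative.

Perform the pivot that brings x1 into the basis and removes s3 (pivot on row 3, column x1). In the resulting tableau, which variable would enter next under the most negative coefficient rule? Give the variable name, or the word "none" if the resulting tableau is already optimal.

x3

Pivot element 13/2. New z-row = old z-row − (-17/4)·(row 3/(13/2)).
Updated z-row coefficients: x1: 0, x2: 0, x3: -97/26, s1: 0, s2: 0, s3: 17/26, s4: 7/26.
The most negative is -97/26 in column x3, so x3 would enter next.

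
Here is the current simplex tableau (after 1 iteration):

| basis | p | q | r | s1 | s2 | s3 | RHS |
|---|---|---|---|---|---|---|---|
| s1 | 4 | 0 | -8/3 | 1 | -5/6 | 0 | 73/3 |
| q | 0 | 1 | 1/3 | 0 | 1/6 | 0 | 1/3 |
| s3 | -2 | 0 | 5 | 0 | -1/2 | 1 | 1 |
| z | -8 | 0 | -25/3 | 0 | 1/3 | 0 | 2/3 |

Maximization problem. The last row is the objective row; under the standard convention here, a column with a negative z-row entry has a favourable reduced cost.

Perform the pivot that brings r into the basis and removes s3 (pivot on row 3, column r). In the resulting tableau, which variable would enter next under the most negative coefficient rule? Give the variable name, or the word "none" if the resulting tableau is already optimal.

Pivot element 5. New z-row = old z-row − (-25/3)·(row 3/5).
Updated z-row coefficients: p: -34/3, q: 0, r: 0, s1: 0, s2: -1/2, s3: 5/3.
The most negative is -34/3 in column p, so p would enter next.

p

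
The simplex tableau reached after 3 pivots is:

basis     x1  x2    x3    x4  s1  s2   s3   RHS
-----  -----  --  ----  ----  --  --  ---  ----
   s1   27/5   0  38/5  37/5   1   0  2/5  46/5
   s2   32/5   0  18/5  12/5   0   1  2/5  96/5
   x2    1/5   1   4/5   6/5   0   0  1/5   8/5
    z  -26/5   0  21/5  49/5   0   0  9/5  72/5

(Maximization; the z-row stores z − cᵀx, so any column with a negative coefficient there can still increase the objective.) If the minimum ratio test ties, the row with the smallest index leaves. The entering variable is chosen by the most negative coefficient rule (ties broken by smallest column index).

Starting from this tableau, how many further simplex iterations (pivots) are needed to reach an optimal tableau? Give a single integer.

1

pivot: x1 in, s1 out → z = 628/27
No improving column remains; optimal.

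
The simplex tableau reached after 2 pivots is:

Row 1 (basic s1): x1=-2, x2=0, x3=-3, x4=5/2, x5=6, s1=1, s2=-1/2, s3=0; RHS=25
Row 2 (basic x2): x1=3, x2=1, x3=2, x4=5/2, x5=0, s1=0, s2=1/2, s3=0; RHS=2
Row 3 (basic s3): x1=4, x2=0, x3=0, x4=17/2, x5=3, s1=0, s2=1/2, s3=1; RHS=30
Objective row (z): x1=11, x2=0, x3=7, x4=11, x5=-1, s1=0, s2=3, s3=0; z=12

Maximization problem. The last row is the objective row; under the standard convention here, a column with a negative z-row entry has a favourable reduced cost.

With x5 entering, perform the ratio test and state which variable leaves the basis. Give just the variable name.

s1

Ratios: row 1 (s1): 25/6 = 25/6; row 2 (x2): entry 0 ≤ 0, skip; row 3 (s3): 30/3 = 10.
Minimum ratio 25/6 is in the s1 row, so s1 leaves.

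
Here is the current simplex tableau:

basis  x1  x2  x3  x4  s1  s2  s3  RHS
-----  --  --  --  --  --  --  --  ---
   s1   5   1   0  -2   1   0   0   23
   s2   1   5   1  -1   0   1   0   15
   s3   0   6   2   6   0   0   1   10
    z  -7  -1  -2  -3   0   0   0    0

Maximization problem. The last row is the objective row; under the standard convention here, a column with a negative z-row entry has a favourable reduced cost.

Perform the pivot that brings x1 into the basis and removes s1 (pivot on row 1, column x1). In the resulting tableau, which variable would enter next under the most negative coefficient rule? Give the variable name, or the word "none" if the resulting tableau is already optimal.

x4

Pivot element 5. New z-row = old z-row − (-7)·(row 1/5).
Updated z-row coefficients: x1: 0, x2: 2/5, x3: -2, x4: -29/5, s1: 7/5, s2: 0, s3: 0.
The most negative is -29/5 in column x4, so x4 would enter next.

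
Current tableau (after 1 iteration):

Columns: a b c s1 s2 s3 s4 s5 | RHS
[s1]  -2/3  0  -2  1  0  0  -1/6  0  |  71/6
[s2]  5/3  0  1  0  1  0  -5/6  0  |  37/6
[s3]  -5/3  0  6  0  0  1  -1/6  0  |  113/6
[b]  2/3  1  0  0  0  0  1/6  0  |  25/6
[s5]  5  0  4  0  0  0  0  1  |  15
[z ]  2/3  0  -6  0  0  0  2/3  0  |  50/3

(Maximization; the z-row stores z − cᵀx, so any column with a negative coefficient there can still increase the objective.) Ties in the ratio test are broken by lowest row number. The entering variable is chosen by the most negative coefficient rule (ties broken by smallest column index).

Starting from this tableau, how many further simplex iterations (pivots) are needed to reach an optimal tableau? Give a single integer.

2

pivot: c in, s3 out → z = 71/2
pivot: a in, s5 out → z = 359/10
No improving column remains; optimal.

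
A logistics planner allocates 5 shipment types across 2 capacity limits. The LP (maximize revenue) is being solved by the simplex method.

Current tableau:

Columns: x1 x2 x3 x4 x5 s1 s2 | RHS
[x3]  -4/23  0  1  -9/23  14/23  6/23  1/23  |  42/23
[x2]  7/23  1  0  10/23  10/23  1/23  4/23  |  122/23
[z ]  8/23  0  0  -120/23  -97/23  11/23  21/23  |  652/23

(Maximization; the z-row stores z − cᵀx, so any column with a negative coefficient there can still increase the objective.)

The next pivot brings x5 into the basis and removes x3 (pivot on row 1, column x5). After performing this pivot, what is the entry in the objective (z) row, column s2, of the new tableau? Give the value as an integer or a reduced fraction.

Pivot element is row 1, column x5: 14/23.
Normalize row 1: new (row 1, s2) = (1/23)/(14/23) = 1/14.
z-row ← z-row − (-97/23)·(new row 1): 21/23 − (-97/23)·(1/14) = 17/14.

17/14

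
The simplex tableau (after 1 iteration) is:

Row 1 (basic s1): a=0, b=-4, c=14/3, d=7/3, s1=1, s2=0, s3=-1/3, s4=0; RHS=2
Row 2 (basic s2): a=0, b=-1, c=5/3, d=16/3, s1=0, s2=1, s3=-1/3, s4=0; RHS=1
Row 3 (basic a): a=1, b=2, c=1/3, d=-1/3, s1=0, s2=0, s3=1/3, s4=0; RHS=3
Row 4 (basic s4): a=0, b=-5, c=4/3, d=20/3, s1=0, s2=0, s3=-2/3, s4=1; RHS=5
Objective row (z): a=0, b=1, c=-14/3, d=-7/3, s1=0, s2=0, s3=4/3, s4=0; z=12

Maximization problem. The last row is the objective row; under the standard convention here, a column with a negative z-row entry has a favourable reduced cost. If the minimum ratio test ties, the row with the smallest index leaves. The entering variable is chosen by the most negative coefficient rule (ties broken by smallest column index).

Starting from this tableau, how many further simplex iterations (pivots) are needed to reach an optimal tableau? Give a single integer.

pivot: c in, s1 out → z = 14
pivot: b in, s2 out → z = 16
pivot: s1 in, a out → z = 188/11
No improving column remains; optimal.

3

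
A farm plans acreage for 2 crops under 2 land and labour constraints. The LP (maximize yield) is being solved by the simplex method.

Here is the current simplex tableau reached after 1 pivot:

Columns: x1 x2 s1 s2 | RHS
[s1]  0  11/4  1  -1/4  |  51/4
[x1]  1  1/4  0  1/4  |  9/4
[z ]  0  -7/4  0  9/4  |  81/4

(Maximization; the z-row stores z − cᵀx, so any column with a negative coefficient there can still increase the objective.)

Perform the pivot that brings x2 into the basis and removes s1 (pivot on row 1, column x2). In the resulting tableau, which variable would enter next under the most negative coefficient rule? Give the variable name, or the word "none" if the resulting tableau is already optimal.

Pivot element 11/4. New z-row = old z-row − (-7/4)·(row 1/(11/4)).
Updated z-row coefficients: x1: 0, x2: 0, s1: 7/11, s2: 23/11.
No coefficient is strictly negative; the tableau after this pivot is optimal.

none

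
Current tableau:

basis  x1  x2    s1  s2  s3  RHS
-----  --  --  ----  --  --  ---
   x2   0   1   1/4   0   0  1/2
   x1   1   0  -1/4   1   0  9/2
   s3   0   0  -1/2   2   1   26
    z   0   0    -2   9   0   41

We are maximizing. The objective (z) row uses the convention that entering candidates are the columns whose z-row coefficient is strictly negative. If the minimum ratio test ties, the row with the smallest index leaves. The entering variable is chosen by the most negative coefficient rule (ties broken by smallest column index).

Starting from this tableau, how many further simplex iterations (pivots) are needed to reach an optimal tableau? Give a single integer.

1

pivot: s1 in, x2 out → z = 45
No improving column remains; optimal.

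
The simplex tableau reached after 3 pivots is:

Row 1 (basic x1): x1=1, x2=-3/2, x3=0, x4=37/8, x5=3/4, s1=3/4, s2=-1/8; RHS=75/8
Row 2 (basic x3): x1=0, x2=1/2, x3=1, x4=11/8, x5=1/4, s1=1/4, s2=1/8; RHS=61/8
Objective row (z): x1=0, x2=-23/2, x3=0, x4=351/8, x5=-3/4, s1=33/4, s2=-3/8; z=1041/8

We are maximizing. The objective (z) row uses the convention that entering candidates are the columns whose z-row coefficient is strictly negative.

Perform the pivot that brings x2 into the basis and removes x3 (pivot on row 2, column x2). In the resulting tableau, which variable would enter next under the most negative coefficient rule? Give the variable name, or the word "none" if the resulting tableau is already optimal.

Pivot element 1/2. New z-row = old z-row − (-23/2)·(row 2/(1/2)).
Updated z-row coefficients: x1: 0, x2: 0, x3: 23, x4: 151/2, x5: 5, s1: 14, s2: 5/2.
No coefficient is strictly negative; the tableau after this pivot is optimal.

none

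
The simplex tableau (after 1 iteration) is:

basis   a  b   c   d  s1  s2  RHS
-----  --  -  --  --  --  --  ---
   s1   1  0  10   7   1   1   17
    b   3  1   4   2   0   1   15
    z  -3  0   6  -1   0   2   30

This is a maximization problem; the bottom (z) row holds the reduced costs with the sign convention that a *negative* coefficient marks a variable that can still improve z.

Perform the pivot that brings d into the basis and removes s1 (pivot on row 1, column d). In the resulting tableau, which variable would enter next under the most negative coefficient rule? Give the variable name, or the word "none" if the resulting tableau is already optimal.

a

Pivot element 7. New z-row = old z-row − (-1)·(row 1/7).
Updated z-row coefficients: a: -20/7, b: 0, c: 52/7, d: 0, s1: 1/7, s2: 15/7.
The most negative is -20/7 in column a, so a would enter next.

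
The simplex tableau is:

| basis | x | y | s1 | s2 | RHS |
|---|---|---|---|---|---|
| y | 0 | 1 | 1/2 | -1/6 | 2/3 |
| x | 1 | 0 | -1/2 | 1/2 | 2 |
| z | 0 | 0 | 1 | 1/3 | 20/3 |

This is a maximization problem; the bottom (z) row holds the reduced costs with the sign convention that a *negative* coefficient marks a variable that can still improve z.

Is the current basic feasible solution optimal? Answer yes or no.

yes

No objective-row coefficient is strictly negative, so no entering variable exists; the tableau is optimal.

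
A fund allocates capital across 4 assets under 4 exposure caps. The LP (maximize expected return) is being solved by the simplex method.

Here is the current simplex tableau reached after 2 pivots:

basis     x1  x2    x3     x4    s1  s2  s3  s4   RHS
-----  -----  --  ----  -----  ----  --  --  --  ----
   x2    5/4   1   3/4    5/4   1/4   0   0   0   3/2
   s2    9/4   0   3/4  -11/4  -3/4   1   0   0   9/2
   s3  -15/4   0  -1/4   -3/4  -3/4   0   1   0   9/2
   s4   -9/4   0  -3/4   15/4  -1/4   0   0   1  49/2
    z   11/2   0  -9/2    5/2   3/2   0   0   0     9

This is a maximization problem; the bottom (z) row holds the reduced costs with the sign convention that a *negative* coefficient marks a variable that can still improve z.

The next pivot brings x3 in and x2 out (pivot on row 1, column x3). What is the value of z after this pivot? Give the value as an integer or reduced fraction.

18

Minimum ratio for x3: (3/2)/(3/4) = 2.
z changes by −(z-row coeff of x3)·ratio = −(-9/2)·2 = 9.
New z = 9 + 9 = 18.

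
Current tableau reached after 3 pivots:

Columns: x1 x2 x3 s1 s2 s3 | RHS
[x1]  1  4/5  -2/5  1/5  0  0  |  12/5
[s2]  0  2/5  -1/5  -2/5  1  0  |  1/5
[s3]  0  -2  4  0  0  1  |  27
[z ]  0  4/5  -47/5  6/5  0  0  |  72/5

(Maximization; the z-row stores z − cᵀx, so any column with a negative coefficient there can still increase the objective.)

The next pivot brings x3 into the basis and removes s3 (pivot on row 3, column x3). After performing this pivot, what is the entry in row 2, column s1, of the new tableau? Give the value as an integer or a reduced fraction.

-2/5

Pivot element is row 3, column x3: 4.
Normalize row 3: new (row 3, s1) = 0/4 = 0.
row 2 ← row 2 − (-1/5)·(new row 3): -2/5 − (-1/5)·0 = -2/5.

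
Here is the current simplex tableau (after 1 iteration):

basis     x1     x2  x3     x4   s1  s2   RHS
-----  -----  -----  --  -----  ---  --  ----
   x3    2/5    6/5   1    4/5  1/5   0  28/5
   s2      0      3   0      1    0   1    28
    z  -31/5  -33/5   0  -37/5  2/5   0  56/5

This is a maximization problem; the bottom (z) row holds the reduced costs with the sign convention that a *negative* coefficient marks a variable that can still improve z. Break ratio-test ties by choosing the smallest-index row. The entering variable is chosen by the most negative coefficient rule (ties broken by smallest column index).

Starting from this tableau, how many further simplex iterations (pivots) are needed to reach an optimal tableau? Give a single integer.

2

pivot: x4 in, x3 out → z = 63
pivot: x1 in, x4 out → z = 98
No improving column remains; optimal.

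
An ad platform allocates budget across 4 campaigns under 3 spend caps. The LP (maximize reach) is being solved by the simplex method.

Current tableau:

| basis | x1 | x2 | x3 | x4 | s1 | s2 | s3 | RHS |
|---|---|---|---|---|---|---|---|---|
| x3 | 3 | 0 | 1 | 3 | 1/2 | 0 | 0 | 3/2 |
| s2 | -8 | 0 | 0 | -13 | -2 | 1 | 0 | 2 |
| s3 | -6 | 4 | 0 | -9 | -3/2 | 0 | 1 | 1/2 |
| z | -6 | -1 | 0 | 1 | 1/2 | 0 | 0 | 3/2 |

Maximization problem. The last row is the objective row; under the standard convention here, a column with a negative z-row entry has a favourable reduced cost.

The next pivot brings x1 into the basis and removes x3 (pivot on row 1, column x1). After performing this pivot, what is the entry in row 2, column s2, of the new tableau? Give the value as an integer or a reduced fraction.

1

Pivot element is row 1, column x1: 3.
Normalize row 1: new (row 1, s2) = 0/3 = 0.
row 2 ← row 2 − (-8)·(new row 1): 1 − (-8)·0 = 1.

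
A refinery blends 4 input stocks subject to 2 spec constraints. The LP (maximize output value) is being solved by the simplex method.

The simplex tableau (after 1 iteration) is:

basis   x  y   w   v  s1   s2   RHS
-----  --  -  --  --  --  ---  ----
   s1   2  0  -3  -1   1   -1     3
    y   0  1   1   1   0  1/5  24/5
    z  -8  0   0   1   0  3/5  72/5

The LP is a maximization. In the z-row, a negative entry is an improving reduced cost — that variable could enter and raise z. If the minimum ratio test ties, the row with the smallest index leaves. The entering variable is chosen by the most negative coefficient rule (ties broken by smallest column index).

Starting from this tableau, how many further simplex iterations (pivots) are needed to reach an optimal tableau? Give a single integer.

pivot: x in, s1 out → z = 132/5
pivot: w in, y out → z = 84
pivot: s2 in, w out → z = 108
No improving column remains; optimal.

3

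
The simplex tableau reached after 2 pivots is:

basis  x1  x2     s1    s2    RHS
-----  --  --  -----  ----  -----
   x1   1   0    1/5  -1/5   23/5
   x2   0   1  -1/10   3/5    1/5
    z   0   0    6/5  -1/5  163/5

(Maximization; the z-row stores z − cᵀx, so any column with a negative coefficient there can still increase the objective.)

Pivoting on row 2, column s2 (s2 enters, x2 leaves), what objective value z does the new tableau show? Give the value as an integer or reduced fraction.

Minimum ratio for s2: (1/5)/(3/5) = 1/3.
z changes by −(z-row coeff of s2)·ratio = −(-1/5)·(1/3) = 1/15.
New z = 163/5 + (1/15) = 98/3.

98/3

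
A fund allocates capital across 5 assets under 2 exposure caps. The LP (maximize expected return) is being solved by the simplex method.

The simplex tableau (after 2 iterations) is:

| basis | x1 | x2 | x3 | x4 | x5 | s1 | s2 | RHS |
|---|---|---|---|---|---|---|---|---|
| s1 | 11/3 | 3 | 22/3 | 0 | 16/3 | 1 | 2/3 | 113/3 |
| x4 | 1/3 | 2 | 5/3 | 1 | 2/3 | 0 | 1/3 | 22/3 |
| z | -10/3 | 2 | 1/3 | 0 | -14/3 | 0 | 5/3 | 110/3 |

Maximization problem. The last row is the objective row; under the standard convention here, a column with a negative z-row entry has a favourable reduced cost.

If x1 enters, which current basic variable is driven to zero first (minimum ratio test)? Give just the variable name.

s1

Ratios: row 1 (s1): (113/3)/(11/3) = 113/11; row 2 (x4): (22/3)/(1/3) = 22.
Minimum ratio 113/11 is in the s1 row, so s1 leaves.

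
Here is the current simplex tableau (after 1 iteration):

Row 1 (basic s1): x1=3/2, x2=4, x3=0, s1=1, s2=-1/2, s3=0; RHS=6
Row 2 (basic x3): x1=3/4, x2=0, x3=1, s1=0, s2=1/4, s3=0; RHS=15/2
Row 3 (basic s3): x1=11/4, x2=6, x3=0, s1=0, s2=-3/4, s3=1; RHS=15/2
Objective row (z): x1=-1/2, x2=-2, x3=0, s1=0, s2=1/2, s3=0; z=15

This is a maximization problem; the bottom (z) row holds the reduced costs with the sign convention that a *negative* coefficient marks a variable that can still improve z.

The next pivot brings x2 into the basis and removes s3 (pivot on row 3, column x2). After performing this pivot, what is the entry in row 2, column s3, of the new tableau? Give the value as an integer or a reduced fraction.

Pivot element is row 3, column x2: 6.
Normalize row 3: new (row 3, s3) = 1/6 = 1/6.
row 2 ← row 2 − 0·(new row 3): 0 − 0·(1/6) = 0.

0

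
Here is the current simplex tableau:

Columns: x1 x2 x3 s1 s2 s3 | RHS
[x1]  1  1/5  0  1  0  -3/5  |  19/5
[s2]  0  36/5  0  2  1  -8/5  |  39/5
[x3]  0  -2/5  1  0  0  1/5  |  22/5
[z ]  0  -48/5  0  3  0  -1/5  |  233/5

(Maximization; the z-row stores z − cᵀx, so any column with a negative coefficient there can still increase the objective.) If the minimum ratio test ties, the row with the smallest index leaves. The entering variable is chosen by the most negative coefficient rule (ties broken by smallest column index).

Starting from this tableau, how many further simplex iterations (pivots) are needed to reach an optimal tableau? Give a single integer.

2

pivot: x2 in, s2 out → z = 57
pivot: s3 in, x3 out → z = 317/2
No improving column remains; optimal.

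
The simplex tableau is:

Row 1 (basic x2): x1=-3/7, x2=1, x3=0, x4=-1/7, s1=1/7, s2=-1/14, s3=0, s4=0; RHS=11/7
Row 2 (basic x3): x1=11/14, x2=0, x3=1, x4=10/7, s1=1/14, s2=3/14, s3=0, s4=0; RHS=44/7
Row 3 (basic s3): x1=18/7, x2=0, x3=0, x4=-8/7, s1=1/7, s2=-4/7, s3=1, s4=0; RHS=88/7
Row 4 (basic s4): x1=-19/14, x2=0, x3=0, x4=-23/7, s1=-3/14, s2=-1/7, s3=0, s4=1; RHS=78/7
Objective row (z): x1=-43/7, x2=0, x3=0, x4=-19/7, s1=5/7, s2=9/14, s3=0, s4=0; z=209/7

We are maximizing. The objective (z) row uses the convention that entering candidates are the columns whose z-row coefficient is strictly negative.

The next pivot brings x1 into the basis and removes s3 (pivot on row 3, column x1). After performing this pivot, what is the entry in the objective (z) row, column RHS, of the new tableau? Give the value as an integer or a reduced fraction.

Pivot element is row 3, column x1: 18/7.
Normalize row 3: new (row 3, RHS) = (88/7)/(18/7) = 44/9.
z-row ← z-row − (-43/7)·(new row 3): 209/7 − (-43/7)·(44/9) = 539/9.

539/9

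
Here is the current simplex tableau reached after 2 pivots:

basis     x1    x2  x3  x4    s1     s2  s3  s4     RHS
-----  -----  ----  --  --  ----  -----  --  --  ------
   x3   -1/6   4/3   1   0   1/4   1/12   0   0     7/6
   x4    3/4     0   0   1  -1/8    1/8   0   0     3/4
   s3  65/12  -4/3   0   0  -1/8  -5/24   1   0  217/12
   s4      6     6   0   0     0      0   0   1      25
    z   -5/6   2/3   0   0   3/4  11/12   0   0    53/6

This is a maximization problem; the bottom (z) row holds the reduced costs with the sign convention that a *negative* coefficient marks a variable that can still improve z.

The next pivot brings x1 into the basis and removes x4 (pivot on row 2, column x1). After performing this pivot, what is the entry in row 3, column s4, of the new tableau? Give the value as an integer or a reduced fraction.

0

Pivot element is row 2, column x1: 3/4.
Normalize row 2: new (row 2, s4) = 0/(3/4) = 0.
row 3 ← row 3 − (65/12)·(new row 2): 0 − (65/12)·0 = 0.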